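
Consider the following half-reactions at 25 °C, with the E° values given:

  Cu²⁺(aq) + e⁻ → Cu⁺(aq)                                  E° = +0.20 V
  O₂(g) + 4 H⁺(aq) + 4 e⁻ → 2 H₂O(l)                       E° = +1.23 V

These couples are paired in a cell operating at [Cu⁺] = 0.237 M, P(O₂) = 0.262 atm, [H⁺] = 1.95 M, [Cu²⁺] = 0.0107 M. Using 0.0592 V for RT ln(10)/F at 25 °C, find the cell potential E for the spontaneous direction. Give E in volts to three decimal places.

O₂/H₂O is the cathode (higher E°), Cu²⁺/Cu⁺ the anode: E°cell = +1.23 − (+0.20) = +1.03 V, n = 4.
Overall: O₂(g) + 4 H⁺(aq) + 4 Cu⁺(aq) → 2 H₂O(l) + 4 Cu²⁺(aq)
Q = [Cu²⁺]^4 / (P(O₂)·[H⁺]^4·[Cu⁺]^4); log Q = -5.960.
E = E° − (0.0592/n) log Q = +1.03 − (0.0592/4)(-5.960) = +1.118 V.

+1.118 V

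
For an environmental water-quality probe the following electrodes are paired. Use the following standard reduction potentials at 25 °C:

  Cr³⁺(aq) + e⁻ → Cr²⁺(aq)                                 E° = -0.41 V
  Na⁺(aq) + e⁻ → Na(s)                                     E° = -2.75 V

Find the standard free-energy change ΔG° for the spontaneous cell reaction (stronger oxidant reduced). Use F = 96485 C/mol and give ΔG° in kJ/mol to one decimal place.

Cr³⁺/Cr²⁺ (E° = -0.41 V) is the cathode; Na⁺/Na (E° = -2.75 V) is the anode, so E°cell = +2.34 V.
Balancing electrons gives n = 1 (lcm of 1 and 1).
ΔG° = −nFE° = −(1)(96485)(+2.34) = -225,775 J = -225.8 kJ/mol.

-225.8 kJ/mol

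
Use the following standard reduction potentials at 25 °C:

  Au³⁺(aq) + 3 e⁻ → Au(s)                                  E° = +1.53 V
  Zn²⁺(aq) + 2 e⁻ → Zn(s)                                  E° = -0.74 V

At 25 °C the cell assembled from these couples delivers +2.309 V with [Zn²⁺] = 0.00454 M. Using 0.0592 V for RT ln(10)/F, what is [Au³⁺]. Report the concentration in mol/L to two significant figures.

0.029 M

Au³⁺/Au is the cathode, Zn²⁺/Zn the anode: E°cell = +2.27 V, n = 6.
Overall reaction: 2 Au³⁺(aq) + 3 Zn(s) → 2 Au(s) + 3 Zn²⁺(aq); Q = [Zn²⁺]^3/[Au³⁺]^2.
From E = E° − (0.0592/n) log Q: log Q = (E° − E)·n/0.0592 = (+2.27 − (+2.309))·6/0.0592 = -3.9527.
So 2·log[Au³⁺] = 3·log(0.00454) − log Q = -7.0288 − (-3.9527) = -3.0761; log[Au³⁺] = -3.0761 / 2 = -1.5380; [Au³⁺] = 10^(-1.5380) ≈ 0.029 M.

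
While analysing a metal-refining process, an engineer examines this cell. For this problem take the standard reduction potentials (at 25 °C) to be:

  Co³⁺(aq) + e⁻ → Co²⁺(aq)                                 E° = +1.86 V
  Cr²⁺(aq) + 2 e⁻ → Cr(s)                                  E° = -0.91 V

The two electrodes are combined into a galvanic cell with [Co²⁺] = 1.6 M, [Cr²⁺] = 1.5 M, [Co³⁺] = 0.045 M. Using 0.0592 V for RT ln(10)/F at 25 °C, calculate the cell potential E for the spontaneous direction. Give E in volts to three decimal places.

+2.673 V

Co³⁺/Co²⁺ is the cathode (higher E°), Cr²⁺/Cr the anode: E°cell = +1.86 − (-0.91) = +2.77 V, n = 2.
Overall: 2 Co³⁺(aq) + Cr(s) → 2 Co²⁺(aq) + Cr²⁺(aq)
Q = [Co²⁺]^2·[Cr²⁺] / ([Co³⁺]^2); log Q = 3.278.
E = E° − (0.0592/n) log Q = +2.77 − (0.0592/2)(3.278) = +2.673 V.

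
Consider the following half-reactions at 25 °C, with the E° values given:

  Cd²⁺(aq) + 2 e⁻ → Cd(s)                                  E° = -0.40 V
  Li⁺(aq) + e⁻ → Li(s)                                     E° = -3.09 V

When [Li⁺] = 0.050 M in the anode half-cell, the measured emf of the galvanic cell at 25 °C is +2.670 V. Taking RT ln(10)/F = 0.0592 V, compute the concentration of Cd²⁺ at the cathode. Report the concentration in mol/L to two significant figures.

Cd²⁺/Cd is the cathode, Li⁺/Li the anode: E°cell = +2.69 V, n = 2.
Overall reaction: Cd²⁺(aq) + 2 Li(s) → Cd(s) + 2 Li⁺(aq); Q = [Li⁺]^2/[Cd²⁺]^1.
From E = E° − (0.0592/n) log Q: log Q = (E° − E)·n/0.0592 = (+2.69 − (+2.670))·2/0.0592 = 0.6757.
So 1·log[Cd²⁺] = 2·log(0.05) − log Q = -2.6021 − (0.6757) = -3.2778; [Cd²⁺] = 10^(-3.2778) ≈ 0.00053 M.

0.00053 M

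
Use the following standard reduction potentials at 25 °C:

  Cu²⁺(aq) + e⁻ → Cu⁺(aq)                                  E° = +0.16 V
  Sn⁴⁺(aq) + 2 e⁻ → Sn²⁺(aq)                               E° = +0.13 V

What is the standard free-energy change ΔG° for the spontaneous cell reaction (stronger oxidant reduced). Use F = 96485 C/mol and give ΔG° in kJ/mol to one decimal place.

Cu²⁺/Cu⁺ (E° = +0.16 V) is the cathode; Sn⁴⁺/Sn²⁺ (E° = +0.13 V) is the anode, so E°cell = +0.03 V.
Balancing electrons gives n = 2 (lcm of 1 and 2).
ΔG° = −nFE° = −(2)(96485)(+0.03) = -5,789 J = -5.8 kJ/mol.

-5.8 kJ/mol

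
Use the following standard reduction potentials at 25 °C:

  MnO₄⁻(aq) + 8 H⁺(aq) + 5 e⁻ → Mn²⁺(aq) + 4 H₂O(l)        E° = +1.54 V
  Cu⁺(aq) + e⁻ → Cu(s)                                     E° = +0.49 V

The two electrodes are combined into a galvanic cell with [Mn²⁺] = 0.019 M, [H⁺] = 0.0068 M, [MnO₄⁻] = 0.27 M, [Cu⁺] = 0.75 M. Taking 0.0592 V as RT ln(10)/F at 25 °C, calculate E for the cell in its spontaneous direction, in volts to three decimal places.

+0.866 V

MnO₄⁻/Mn²⁺ is the cathode (higher E°), Cu⁺/Cu the anode: E°cell = +1.54 − (+0.49) = +1.05 V, n = 5.
Overall: MnO₄⁻(aq) + 8 H⁺(aq) + 5 Cu(s) → Mn²⁺(aq) + 4 H₂O(l) + 5 Cu⁺(aq)
Q = [Mn²⁺]·[Cu⁺]^5 / ([MnO₄⁻]·[H⁺]^8); log Q = 15.563.
E = E° − (0.0592/n) log Q = +1.05 − (0.0592/5)(15.563) = +0.866 V.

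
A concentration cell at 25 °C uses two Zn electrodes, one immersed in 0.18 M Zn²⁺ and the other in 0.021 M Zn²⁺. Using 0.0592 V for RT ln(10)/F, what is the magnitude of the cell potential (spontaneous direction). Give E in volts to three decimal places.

+0.028 V

For a concentration cell E°cell = 0. The 0.18 M side is the cathode (reduction is favoured where [Zn²⁺] is higher).
With n = 2, E = −(0.0592/2) log([Zn²⁺]ₐₙ/[Zn²⁺]꜀ₐₜ) = −(0.0592/2) log(0.021/0.18) = −(0.0592/2)(-0.933) = +0.028 V.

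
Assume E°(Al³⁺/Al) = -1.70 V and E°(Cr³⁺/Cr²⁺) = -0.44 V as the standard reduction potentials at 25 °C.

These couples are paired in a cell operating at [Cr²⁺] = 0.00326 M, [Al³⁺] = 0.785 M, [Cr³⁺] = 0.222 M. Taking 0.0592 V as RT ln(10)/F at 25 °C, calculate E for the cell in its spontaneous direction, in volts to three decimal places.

+1.371 V

Cr³⁺/Cr²⁺ is the cathode (higher E°), Al³⁺/Al the anode: E°cell = -0.44 − (-1.70) = +1.26 V, n = 3.
Overall: 3 Cr³⁺(aq) + Al(s) → 3 Cr²⁺(aq) + Al³⁺(aq)
Q = [Cr²⁺]^3·[Al³⁺] / ([Cr³⁺]^3); log Q = -5.605.
E = E° − (0.0592/n) log Q = +1.26 − (0.0592/3)(-5.605) = +1.371 V.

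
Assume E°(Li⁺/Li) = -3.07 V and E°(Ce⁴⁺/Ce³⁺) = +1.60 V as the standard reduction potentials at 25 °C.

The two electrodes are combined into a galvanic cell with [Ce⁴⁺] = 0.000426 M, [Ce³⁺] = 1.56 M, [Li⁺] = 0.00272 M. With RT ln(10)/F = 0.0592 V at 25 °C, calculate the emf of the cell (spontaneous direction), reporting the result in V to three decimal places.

+4.611 V

Ce⁴⁺/Ce³⁺ is the cathode (higher E°), Li⁺/Li the anode: E°cell = +1.60 − (-3.07) = +4.67 V, n = 1.
Overall: Ce⁴⁺(aq) + Li(s) → Ce³⁺(aq) + Li⁺(aq)
Q = [Ce³⁺]·[Li⁺] / ([Ce⁴⁺]); log Q = 0.998.
E = E° − (0.0592/n) log Q = +4.67 − (0.0592/1)(0.998) = +4.611 V.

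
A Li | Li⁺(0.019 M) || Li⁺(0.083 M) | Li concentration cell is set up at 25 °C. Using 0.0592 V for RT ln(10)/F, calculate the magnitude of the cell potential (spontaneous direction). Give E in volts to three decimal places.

+0.038 V

For a concentration cell E°cell = 0. The 0.083 M side is the cathode (reduction is favoured where [Li⁺] is higher).
With n = 1, E = −(0.0592/1) log([Li⁺]ₐₙ/[Li⁺]꜀ₐₜ) = −(0.0592/1) log(0.019/0.083) = −(0.0592/1)(-0.640) = +0.038 V.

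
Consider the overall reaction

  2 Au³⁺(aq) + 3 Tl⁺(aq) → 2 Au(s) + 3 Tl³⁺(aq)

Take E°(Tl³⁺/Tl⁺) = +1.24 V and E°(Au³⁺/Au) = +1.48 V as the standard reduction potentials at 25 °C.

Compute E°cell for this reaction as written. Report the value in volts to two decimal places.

The Au³⁺/Au couple has the higher reduction potential, so it is the cathode; Tl³⁺/Tl⁺ is oxidised at the anode.
E°cell = E°(cathode) − E°(anode) = (+1.48) − (+1.24) = +0.24 V.

+0.24 V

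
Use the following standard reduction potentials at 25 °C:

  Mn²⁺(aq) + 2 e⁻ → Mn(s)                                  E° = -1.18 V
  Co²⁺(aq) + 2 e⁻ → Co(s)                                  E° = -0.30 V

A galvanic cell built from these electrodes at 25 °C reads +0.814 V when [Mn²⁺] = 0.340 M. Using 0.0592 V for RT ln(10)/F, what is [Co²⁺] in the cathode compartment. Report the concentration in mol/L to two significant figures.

Co²⁺/Co is the cathode, Mn²⁺/Mn the anode: E°cell = +0.88 V, n = 2.
Overall reaction: Co²⁺(aq) + Mn(s) → Co(s) + Mn²⁺(aq); Q = [Mn²⁺]^1/[Co²⁺]^1.
From E = E° − (0.0592/n) log Q: log Q = (E° − E)·n/0.0592 = (+0.88 − (+0.814))·2/0.0592 = 2.2297.
So 1·log[Co²⁺] = 1·log(0.34) − log Q = -0.4685 − (2.2297) = -2.6982; [Co²⁺] = 10^(-2.6982) ≈ 0.0020 M.

0.0020 M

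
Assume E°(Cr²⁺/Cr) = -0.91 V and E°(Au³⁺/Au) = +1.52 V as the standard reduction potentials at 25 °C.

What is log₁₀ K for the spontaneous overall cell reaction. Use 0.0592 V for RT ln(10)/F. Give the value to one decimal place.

246.3

Cathode: Au³⁺/Au; anode: Cr²⁺/Cr. E°cell = +2.43 V, n = 6.
log K = nE°cell / 0.0592 = (6)(+2.43) / 0.0592 = 246.3.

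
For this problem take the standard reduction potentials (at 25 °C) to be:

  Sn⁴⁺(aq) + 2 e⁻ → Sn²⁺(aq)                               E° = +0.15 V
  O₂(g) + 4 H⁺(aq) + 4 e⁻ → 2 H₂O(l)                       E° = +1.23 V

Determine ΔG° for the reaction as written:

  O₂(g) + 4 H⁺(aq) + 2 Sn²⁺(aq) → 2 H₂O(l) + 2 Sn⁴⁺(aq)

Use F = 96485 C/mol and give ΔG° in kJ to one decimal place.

-416.8 kJ

As written, O₂/H₂O is reduced (cathode) and Sn⁴⁺/Sn²⁺ is oxidised (anode), so E°cell = (+1.23) − (+0.15) = +1.08 V.
Balancing electrons gives n = 4.
ΔG° = −nFE° = −(4)(96485)(+1.08) = -416,815 J = -416.8 kJ.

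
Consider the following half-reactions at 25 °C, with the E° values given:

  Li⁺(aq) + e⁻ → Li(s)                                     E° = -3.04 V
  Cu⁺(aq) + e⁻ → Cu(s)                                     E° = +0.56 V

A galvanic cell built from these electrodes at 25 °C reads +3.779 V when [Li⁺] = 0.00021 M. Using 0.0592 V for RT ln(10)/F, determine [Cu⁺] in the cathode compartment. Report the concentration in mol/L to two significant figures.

Cu⁺/Cu is the cathode, Li⁺/Li the anode: E°cell = +3.60 V, n = 1.
Overall reaction: Cu⁺(aq) + Li(s) → Cu(s) + Li⁺(aq); Q = [Li⁺]^1/[Cu⁺]^1.
From E = E° − (0.0592/n) log Q: log Q = (E° − E)·n/0.0592 = (+3.60 − (+3.779))·1/0.0592 = -3.0236.
So 1·log[Cu⁺] = 1·log(0.00021) − log Q = -3.6778 − (-3.0236) = -0.6542; [Cu⁺] = 10^(-0.6542) ≈ 0.22 M.

0.22 M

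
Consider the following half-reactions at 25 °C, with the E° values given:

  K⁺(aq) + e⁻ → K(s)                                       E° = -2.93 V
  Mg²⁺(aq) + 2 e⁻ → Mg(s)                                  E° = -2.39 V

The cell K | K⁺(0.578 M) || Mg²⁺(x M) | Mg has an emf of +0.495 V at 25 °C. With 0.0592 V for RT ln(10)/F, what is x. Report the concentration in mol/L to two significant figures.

Mg²⁺/Mg is the cathode, K⁺/K the anode: E°cell = +0.54 V, n = 2.
Overall reaction: Mg²⁺(aq) + 2 K(s) → Mg(s) + 2 K⁺(aq); Q = [K⁺]^2/[Mg²⁺]^1.
From E = E° − (0.0592/n) log Q: log Q = (E° − E)·n/0.0592 = (+0.54 − (+0.495))·2/0.0592 = 1.5203.
So 1·log[Mg²⁺] = 2·log(0.578) − log Q = -0.4761 − (1.5203) = -1.9964; [Mg²⁺] = 10^(-1.9964) ≈ 0.010 M.

0.010 M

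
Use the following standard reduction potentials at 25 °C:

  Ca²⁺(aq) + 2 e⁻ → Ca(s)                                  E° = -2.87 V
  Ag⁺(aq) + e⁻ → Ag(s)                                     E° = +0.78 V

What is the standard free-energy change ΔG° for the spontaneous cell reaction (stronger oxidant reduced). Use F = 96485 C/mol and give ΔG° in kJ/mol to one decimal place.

-704.3 kJ/mol

Ag⁺/Ag (E° = +0.78 V) is the cathode; Ca²⁺/Ca (E° = -2.87 V) is the anode, so E°cell = +3.65 V.
Balancing electrons gives n = 2 (lcm of 1 and 2).
ΔG° = −nFE° = −(2)(96485)(+3.65) = -704,340 J = -704.3 kJ/mol.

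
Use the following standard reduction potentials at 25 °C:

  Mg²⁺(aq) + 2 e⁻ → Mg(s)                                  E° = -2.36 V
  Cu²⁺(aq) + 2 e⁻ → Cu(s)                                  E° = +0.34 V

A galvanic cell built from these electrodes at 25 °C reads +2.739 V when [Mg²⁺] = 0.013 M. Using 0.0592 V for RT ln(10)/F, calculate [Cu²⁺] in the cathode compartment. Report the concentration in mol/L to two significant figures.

Cu²⁺/Cu is the cathode, Mg²⁺/Mg the anode: E°cell = +2.70 V, n = 2.
Overall reaction: Cu²⁺(aq) + Mg(s) → Cu(s) + Mg²⁺(aq); Q = [Mg²⁺]^1/[Cu²⁺]^1.
From E = E° − (0.0592/n) log Q: log Q = (E° − E)·n/0.0592 = (+2.70 − (+2.739))·2/0.0592 = -1.3176.
So 1·log[Cu²⁺] = 1·log(0.013) − log Q = -1.8861 − (-1.3176) = -0.5685; [Cu²⁺] = 10^(-0.5685) ≈ 0.27 M.

0.27 M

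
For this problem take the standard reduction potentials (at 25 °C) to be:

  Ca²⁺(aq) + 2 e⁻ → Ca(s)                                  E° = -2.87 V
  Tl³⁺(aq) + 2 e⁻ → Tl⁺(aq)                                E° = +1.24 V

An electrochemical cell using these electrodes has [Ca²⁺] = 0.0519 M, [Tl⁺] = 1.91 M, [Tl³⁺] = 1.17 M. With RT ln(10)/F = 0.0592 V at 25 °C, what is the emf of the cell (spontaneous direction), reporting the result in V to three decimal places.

+4.142 V

Tl³⁺/Tl⁺ is the cathode (higher E°), Ca²⁺/Ca the anode: E°cell = +1.24 − (-2.87) = +4.11 V, n = 2.
Overall: Tl³⁺(aq) + Ca(s) → Tl⁺(aq) + Ca²⁺(aq)
Q = [Tl⁺]·[Ca²⁺] / ([Tl³⁺]); log Q = -1.072.
E = E° − (0.0592/n) log Q = +4.11 − (0.0592/2)(-1.072) = +4.142 V.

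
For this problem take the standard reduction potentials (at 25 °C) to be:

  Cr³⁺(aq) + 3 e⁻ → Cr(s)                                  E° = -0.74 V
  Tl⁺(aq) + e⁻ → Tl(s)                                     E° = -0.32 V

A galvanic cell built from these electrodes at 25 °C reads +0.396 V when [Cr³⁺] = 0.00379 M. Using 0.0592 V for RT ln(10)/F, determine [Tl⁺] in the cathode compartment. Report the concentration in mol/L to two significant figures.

0.061 M

Tl⁺/Tl is the cathode, Cr³⁺/Cr the anode: E°cell = +0.42 V, n = 3.
Overall reaction: 3 Tl⁺(aq) + Cr(s) → 3 Tl(s) + Cr³⁺(aq); Q = [Cr³⁺]^1/[Tl⁺]^3.
From E = E° − (0.0592/n) log Q: log Q = (E° − E)·n/0.0592 = (+0.42 − (+0.396))·3/0.0592 = 1.2162.
So 3·log[Tl⁺] = 1·log(0.00379) − log Q = -2.4214 − (1.2162) = -3.6376; log[Tl⁺] = -3.6376 / 3 = -1.2125; [Tl⁺] = 10^(-1.2125) ≈ 0.061 M.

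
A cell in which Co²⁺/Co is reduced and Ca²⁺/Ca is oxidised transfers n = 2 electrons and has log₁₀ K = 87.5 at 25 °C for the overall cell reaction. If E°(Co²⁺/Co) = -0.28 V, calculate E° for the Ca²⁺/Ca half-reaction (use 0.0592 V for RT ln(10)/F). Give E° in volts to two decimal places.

E°cell = (0.0592/n)·log K = (0.0592/2)(87.5) = +2.590 V.
Since Co²⁺/Co is the cathode and Ca²⁺/Ca the anode, E°cell = E°(Co²⁺/Co) − E°(Ca²⁺/Ca).
So E°(Ca²⁺/Ca) = E°(Co²⁺/Co) − E°cell = (-0.28) − (+2.590) = -2.87 V.

-2.87 V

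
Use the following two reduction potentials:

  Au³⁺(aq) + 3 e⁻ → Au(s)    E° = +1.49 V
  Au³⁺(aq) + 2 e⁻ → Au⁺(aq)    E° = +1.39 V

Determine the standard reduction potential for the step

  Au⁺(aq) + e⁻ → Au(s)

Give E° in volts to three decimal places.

+1.690 V

Sequential free energies add, so n₃E°₃ = n₁E°₁ + n₂E°₂.
With n₃ = 3, and the known step contributing 2×(+1.39) V, the unknown satisfies 1·E° = 3×(+1.49) − 2×(+1.39) = +1.690.
E° = +1.690 / 1 = +1.690 V.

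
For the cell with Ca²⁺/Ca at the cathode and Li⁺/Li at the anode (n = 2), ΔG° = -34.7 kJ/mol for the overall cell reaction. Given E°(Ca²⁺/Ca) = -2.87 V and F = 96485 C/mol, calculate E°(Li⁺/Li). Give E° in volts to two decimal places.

E°cell = −ΔG°/(nF) = −(-34.7×10³)/((2)(96485)) = +0.180 V.
Since Ca²⁺/Ca is the cathode and Li⁺/Li the anode, E°cell = E°(Ca²⁺/Ca) − E°(Li⁺/Li).
So E°(Li⁺/Li) = E°(Ca²⁺/Ca) − E°cell = (-2.87) − (+0.180) = -3.05 V.

-3.05 V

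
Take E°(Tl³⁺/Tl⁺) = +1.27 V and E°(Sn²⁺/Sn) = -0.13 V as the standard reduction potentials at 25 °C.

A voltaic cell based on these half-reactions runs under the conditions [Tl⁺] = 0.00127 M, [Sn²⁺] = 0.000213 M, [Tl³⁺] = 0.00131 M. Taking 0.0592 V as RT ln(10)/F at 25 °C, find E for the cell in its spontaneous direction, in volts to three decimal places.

Tl³⁺/Tl⁺ is the cathode (higher E°), Sn²⁺/Sn the anode: E°cell = +1.27 − (-0.13) = +1.40 V, n = 2.
Overall: Tl³⁺(aq) + Sn(s) → Tl⁺(aq) + Sn²⁺(aq)
Q = [Tl⁺]·[Sn²⁺] / ([Tl³⁺]); log Q = -3.685.
E = E° − (0.0592/n) log Q = +1.40 − (0.0592/2)(-3.685) = +1.509 V.

+1.509 V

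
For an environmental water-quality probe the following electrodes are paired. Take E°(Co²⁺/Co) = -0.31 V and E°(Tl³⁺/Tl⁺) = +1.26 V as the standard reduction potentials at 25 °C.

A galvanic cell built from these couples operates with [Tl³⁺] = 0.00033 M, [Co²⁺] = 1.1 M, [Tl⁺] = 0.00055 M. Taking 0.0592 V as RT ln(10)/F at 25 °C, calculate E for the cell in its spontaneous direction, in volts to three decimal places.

+1.562 V

Tl³⁺/Tl⁺ is the cathode (higher E°), Co²⁺/Co the anode: E°cell = +1.26 − (-0.31) = +1.57 V, n = 2.
Overall: Tl³⁺(aq) + Co(s) → Tl⁺(aq) + Co²⁺(aq)
Q = [Tl⁺]·[Co²⁺] / ([Tl³⁺]); log Q = 0.263.
E = E° − (0.0592/n) log Q = +1.57 − (0.0592/2)(0.263) = +1.562 V.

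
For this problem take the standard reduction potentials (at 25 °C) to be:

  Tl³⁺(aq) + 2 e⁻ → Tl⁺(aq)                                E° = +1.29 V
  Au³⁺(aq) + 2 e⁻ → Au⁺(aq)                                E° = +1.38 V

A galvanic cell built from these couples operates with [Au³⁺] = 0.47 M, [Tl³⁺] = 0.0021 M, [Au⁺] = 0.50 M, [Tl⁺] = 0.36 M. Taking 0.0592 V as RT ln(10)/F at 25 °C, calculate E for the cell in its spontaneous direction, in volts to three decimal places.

Au³⁺/Au⁺ is the cathode (higher E°), Tl³⁺/Tl⁺ the anode: E°cell = +1.38 − (+1.29) = +0.09 V, n = 2.
Overall: Au³⁺(aq) + Tl⁺(aq) → Au⁺(aq) + Tl³⁺(aq)
Q = [Au⁺]·[Tl³⁺] / ([Au³⁺]·[Tl⁺]); log Q = -2.207.
E = E° − (0.0592/n) log Q = +0.09 − (0.0592/2)(-2.207) = +0.155 V.

+0.155 V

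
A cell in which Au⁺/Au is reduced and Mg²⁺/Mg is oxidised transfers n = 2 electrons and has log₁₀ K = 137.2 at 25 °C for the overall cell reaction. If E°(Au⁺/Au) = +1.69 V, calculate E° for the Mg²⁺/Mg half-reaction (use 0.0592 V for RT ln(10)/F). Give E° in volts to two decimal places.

E°cell = (0.0592/n)·log K = (0.0592/2)(137.2) = +4.061 V.
Since Au⁺/Au is the cathode and Mg²⁺/Mg the anode, E°cell = E°(Au⁺/Au) − E°(Mg²⁺/Mg).
So E°(Mg²⁺/Mg) = E°(Au⁺/Au) − E°cell = (+1.69) − (+4.061) = -2.37 V.

-2.37 V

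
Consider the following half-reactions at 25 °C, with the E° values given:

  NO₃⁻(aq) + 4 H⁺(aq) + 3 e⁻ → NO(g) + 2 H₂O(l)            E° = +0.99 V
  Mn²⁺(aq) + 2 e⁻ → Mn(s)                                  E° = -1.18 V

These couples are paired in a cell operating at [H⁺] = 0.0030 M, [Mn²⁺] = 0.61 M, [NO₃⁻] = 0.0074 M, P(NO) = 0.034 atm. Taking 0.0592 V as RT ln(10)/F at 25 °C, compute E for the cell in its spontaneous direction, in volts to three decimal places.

+1.964 V

NO₃⁻/NO is the cathode (higher E°), Mn²⁺/Mn the anode: E°cell = +0.99 − (-1.18) = +2.17 V, n = 6.
Overall: 2 NO₃⁻(aq) + 8 H⁺(aq) + 3 Mn(s) → 2 NO(g) + 4 H₂O(l) + 3 Mn²⁺(aq)
Q = P(NO)^2·[Mn²⁺]^3 / ([NO₃⁻]^2·[H⁺]^8); log Q = 20.864.
E = E° − (0.0592/n) log Q = +2.17 − (0.0592/6)(20.864) = +1.964 V.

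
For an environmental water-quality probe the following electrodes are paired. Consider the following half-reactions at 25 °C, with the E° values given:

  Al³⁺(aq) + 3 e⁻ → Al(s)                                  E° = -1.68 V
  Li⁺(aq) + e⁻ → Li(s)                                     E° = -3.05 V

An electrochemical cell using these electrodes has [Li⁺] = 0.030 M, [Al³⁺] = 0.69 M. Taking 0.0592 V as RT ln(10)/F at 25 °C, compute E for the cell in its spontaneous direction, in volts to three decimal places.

+1.457 V

Al³⁺/Al is the cathode (higher E°), Li⁺/Li the anode: E°cell = -1.68 − (-3.05) = +1.37 V, n = 3.
Overall: Al³⁺(aq) + 3 Li(s) → Al(s) + 3 Li⁺(aq)
Q = [Li⁺]^3 / ([Al³⁺]); log Q = -4.407.
E = E° − (0.0592/n) log Q = +1.37 − (0.0592/3)(-4.407) = +1.457 V.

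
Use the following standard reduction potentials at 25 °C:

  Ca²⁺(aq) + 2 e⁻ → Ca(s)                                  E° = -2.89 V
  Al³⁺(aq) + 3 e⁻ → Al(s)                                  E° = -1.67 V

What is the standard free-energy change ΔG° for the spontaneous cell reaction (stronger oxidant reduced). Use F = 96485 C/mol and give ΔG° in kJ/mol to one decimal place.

Al³⁺/Al (E° = -1.67 V) is the cathode; Ca²⁺/Ca (E° = -2.89 V) is the anode, so E°cell = +1.22 V.
Balancing electrons gives n = 6 (lcm of 3 and 2).
ΔG° = −nFE° = −(6)(96485)(+1.22) = -706,270 J = -706.3 kJ/mol.

-706.3 kJ/mol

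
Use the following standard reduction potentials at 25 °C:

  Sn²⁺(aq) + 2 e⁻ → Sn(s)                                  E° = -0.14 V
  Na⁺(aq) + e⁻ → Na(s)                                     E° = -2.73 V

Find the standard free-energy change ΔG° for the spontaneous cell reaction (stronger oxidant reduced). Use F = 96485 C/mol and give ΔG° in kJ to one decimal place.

-499.8 kJ

Sn²⁺/Sn (E° = -0.14 V) is the cathode; Na⁺/Na (E° = -2.73 V) is the anode, so E°cell = +2.59 V.
Balancing electrons gives n = 2 (lcm of 2 and 1).
ΔG° = −nFE° = −(2)(96485)(+2.59) = -499,792 J = -499.8 kJ.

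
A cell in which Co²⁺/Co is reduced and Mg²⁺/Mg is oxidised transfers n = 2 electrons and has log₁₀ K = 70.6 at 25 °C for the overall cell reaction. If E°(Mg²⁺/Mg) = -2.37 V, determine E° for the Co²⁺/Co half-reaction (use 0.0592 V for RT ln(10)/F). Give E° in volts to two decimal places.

E°cell = (0.0592/n)·log K = (0.0592/2)(70.6) = +2.090 V.
Since Co²⁺/Co is the cathode and Mg²⁺/Mg the anode, E°cell = E°(Co²⁺/Co) − E°(Mg²⁺/Mg).
So E°(Co²⁺/Co) = E°cell + E°(Mg²⁺/Mg) = +2.090 + (-2.37) = -0.28 V.

-0.28 V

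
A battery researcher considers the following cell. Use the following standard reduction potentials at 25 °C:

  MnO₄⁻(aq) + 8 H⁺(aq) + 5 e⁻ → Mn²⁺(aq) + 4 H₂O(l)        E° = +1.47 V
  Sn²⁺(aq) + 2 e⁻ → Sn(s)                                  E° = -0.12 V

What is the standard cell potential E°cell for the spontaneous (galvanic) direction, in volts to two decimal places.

+1.59 V

The MnO₄⁻/Mn²⁺ couple has the higher reduction potential, so it is the cathode; Sn²⁺/Sn is oxidised at the anode.
E°cell = E°(cathode) − E°(anode) = (+1.47) − (-0.12) = +1.59 V.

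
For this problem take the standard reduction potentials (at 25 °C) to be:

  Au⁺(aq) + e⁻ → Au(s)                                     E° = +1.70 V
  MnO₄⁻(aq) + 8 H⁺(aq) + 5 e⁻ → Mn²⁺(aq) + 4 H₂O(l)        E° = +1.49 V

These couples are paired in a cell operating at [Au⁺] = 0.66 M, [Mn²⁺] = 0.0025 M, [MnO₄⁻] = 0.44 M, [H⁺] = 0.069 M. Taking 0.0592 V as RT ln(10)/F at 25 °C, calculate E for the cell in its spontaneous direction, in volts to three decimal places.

Au⁺/Au is the cathode (higher E°), MnO₄⁻/Mn²⁺ the anode: E°cell = +1.70 − (+1.49) = +0.21 V, n = 5.
Overall: 5 Au⁺(aq) + Mn²⁺(aq) + 4 H₂O(l) → 5 Au(s) + MnO₄⁻(aq) + 8 H⁺(aq)
Q = [MnO₄⁻]·[H⁺]^8 / ([Au⁺]^5·[Mn²⁺]); log Q = -6.141.
E = E° − (0.0592/n) log Q = +0.21 − (0.0592/5)(-6.141) = +0.283 V.

+0.283 V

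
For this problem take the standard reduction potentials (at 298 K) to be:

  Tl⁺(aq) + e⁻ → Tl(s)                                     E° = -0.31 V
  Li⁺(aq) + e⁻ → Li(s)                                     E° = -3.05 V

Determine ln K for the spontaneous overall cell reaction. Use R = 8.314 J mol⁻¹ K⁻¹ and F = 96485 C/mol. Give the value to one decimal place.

Cathode: Tl⁺/Tl; anode: Li⁺/Li. E°cell = (-0.31) − (-3.05) = +2.74 V, with n = 1.
ΔG° = −nFE° = −RT ln K, so ln K = nFE°/(RT) = (1)(96485)(+2.74) / ((8.314)(298)) = 106.705.

106.7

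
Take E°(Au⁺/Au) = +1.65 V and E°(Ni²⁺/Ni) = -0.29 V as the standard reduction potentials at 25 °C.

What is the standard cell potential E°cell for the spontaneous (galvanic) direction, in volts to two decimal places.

+1.94 V

The Au⁺/Au couple has the higher reduction potential, so it is the cathode; Ni²⁺/Ni is oxidised at the anode.
E°cell = E°(cathode) − E°(anode) = (+1.65) − (-0.29) = +1.94 V.
Since E°cell > 0, the reaction is spontaneous under standard conditions.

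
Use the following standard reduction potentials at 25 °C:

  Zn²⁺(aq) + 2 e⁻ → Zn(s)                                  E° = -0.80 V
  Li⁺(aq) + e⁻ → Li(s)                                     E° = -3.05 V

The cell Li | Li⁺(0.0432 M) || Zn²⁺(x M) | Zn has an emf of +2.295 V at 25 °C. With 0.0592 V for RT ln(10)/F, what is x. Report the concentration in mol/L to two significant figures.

0.062 M

Zn²⁺/Zn is the cathode, Li⁺/Li the anode: E°cell = +2.25 V, n = 2.
Overall reaction: Zn²⁺(aq) + 2 Li(s) → Zn(s) + 2 Li⁺(aq); Q = [Li⁺]^2/[Zn²⁺]^1.
From E = E° − (0.0592/n) log Q: log Q = (E° − E)·n/0.0592 = (+2.25 − (+2.295))·2/0.0592 = -1.5203.
So 1·log[Zn²⁺] = 2·log(0.0432) − log Q = -2.7290 − (-1.5203) = -1.2087; [Zn²⁺] = 10^(-1.2087) ≈ 0.062 M.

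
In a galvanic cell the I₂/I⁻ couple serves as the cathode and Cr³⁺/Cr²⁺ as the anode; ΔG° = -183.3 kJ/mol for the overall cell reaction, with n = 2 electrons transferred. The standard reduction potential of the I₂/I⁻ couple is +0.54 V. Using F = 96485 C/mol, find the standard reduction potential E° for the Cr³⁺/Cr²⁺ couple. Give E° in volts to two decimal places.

-0.41 V

E°cell = −ΔG°/(nF) = −(-183.3×10³)/((2)(96485)) = +0.950 V.
Since I₂/I⁻ is the cathode and Cr³⁺/Cr²⁺ the anode, E°cell = E°(I₂/I⁻) − E°(Cr³⁺/Cr²⁺).
So E°(Cr³⁺/Cr²⁺) = E°(I₂/I⁻) − E°cell = (+0.54) − (+0.950) = -0.41 V.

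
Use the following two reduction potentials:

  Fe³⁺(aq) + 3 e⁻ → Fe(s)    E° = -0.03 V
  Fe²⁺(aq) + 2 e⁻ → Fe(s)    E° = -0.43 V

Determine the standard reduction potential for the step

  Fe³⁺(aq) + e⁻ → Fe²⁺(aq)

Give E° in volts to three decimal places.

Sequential free energies add, so n₃E°₃ = n₁E°₁ + n₂E°₂.
With n₃ = 3, and the known step contributing 2×(-0.43) V, the unknown satisfies 1·E° = 3×(-0.03) − 2×(-0.43) = +0.770.
E° = +0.770 / 1 = +0.770 V.

+0.770 V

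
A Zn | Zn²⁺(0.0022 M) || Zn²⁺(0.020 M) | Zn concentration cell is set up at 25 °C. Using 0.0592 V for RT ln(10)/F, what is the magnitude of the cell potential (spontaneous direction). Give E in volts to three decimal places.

For a concentration cell E°cell = 0. The 0.020 M side is the cathode (reduction is favoured where [Zn²⁺] is higher).
With n = 2, E = −(0.0592/2) log([Zn²⁺]ₐₙ/[Zn²⁺]꜀ₐₜ) = −(0.0592/2) log(0.0022/0.02) = −(0.0592/2)(-0.959) = +0.028 V.

+0.028 V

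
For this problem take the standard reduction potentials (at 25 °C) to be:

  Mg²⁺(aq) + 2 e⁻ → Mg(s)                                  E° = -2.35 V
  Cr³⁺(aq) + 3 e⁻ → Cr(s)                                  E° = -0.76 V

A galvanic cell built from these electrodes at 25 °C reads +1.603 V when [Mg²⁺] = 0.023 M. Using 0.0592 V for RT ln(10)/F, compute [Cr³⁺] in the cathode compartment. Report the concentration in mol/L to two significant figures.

Cr³⁺/Cr is the cathode, Mg²⁺/Mg the anode: E°cell = +1.59 V, n = 6.
Overall reaction: 2 Cr³⁺(aq) + 3 Mg(s) → 2 Cr(s) + 3 Mg²⁺(aq); Q = [Mg²⁺]^3/[Cr³⁺]^2.
From E = E° − (0.0592/n) log Q: log Q = (E° − E)·n/0.0592 = (+1.59 − (+1.603))·6/0.0592 = -1.3176.
So 2·log[Cr³⁺] = 3·log(0.023) − log Q = -4.9148 − (-1.3176) = -3.5972; log[Cr³⁺] = -3.5972 / 2 = -1.7986; [Cr³⁺] = 10^(-1.7986) ≈ 0.016 M.

0.016 M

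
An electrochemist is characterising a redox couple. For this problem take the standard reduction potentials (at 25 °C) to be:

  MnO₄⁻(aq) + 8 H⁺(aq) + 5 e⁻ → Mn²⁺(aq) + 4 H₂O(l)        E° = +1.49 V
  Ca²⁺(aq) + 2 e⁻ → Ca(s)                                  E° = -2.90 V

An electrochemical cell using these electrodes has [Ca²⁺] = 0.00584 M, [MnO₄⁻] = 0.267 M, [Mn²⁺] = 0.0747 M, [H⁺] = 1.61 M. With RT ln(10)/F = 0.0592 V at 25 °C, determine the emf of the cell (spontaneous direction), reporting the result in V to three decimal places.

+4.482 V

MnO₄⁻/Mn²⁺ is the cathode (higher E°), Ca²⁺/Ca the anode: E°cell = +1.49 − (-2.90) = +4.39 V, n = 10.
Overall: 2 MnO₄⁻(aq) + 16 H⁺(aq) + 5 Ca(s) → 2 Mn²⁺(aq) + 8 H₂O(l) + 5 Ca²⁺(aq)
Q = [Mn²⁺]^2·[Ca²⁺]^5 / ([MnO₄⁻]^2·[H⁺]^16); log Q = -15.584.
E = E° − (0.0592/n) log Q = +4.39 − (0.0592/10)(-15.584) = +4.482 V.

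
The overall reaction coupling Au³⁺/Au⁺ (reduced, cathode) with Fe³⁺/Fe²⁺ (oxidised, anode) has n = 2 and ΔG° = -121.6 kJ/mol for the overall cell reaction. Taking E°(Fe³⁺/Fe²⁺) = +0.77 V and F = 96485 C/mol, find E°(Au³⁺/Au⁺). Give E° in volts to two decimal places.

+1.40 V

E°cell = −ΔG°/(nF) = −(-121.6×10³)/((2)(96485)) = +0.630 V.
Since Au³⁺/Au⁺ is the cathode and Fe³⁺/Fe²⁺ the anode, E°cell = E°(Au³⁺/Au⁺) − E°(Fe³⁺/Fe²⁺).
So E°(Au³⁺/Au⁺) = E°cell + E°(Fe³⁺/Fe²⁺) = +0.630 + (+0.77) = +1.40 V.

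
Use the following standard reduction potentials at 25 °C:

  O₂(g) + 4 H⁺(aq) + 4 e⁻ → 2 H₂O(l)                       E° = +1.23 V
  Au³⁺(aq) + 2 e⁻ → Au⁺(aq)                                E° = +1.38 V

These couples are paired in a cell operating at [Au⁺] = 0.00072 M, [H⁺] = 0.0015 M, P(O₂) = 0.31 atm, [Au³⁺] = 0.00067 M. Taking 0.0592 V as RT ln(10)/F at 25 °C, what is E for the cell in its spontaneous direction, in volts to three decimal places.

Au³⁺/Au⁺ is the cathode (higher E°), O₂/H₂O the anode: E°cell = +1.38 − (+1.23) = +0.15 V, n = 4.
Overall: 2 Au³⁺(aq) + 2 H₂O(l) → 2 Au⁺(aq) + O₂(g) + 4 H⁺(aq)
Q = [Au⁺]^2·P(O₂)·[H⁺]^4 / ([Au³⁺]^2); log Q = -11.742.
E = E° − (0.0592/n) log Q = +0.15 − (0.0592/4)(-11.742) = +0.324 V.

+0.324 V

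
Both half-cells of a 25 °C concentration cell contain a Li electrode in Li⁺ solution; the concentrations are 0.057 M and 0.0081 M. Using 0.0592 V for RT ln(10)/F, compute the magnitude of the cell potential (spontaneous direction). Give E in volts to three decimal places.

+0.050 V

For a concentration cell E°cell = 0. The 0.057 M side is the cathode (reduction is favoured where [Li⁺] is higher).
With n = 1, E = −(0.0592/1) log([Li⁺]ₐₙ/[Li⁺]꜀ₐₜ) = −(0.0592/1) log(0.0081/0.057) = −(0.0592/1)(-0.847) = +0.050 V.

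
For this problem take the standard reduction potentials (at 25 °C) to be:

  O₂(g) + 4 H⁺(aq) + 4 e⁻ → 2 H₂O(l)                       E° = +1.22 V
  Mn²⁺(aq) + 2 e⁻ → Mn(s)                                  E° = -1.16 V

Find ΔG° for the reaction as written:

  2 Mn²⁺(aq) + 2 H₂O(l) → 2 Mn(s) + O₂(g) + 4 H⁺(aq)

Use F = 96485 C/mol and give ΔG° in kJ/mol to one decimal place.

+918.5 kJ/mol

As written, Mn²⁺/Mn is reduced (cathode) and O₂/H₂O is oxidised (anode), so E°cell = (-1.16) − (+1.22) = -2.38 V.
Balancing electrons gives n = 4.
ΔG° = −nFE° = −(4)(96485)(-2.38) = 918,537 J = +918.5 kJ/mol.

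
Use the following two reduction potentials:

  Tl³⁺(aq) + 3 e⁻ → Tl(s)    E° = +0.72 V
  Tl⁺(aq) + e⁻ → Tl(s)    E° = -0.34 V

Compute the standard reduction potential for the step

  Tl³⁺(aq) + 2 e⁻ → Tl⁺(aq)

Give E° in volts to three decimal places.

Sequential free energies add, so n₃E°₃ = n₁E°₁ + n₂E°₂.
With n₃ = 3, and the known step contributing 1×(-0.34) V, the unknown satisfies 2·E° = 3×(+0.72) − 1×(-0.34) = +2.500.
E° = +2.500 / 2 = +1.250 V.

+1.250 V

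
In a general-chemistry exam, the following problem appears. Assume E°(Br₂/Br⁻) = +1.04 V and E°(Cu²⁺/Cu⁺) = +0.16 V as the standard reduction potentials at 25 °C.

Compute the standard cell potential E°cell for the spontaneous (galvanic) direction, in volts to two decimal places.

The Br₂/Br⁻ couple has the higher reduction potential, so it is the cathode; Cu²⁺/Cu⁺ is oxidised at the anode.
E°cell = E°(cathode) − E°(anode) = (+1.04) − (+0.16) = +0.88 V.

+0.88 V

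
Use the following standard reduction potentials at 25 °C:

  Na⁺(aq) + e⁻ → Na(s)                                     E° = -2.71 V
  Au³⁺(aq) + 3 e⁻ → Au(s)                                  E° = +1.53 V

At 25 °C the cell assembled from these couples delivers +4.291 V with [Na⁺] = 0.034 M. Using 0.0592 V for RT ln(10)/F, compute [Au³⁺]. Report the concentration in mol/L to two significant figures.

Au³⁺/Au is the cathode, Na⁺/Na the anode: E°cell = +4.24 V, n = 3.
Overall reaction: Au³⁺(aq) + 3 Na(s) → Au(s) + 3 Na⁺(aq); Q = [Na⁺]^3/[Au³⁺]^1.
From E = E° − (0.0592/n) log Q: log Q = (E° − E)·n/0.0592 = (+4.24 − (+4.291))·3/0.0592 = -2.5845.
So 1·log[Au³⁺] = 3·log(0.034) − log Q = -4.4056 − (-2.5845) = -1.8211; [Au³⁺] = 10^(-1.8211) ≈ 0.015 M.

0.015 M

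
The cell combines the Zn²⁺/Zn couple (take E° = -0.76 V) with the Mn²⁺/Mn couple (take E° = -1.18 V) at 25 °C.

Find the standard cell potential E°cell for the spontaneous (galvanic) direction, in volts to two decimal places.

The Zn²⁺/Zn couple has the higher reduction potential, so it is the cathode; Mn²⁺/Mn is oxidised at the anode.
E°cell = E°(cathode) − E°(anode) = (-0.76) − (-1.18) = +0.42 V.

+0.42 V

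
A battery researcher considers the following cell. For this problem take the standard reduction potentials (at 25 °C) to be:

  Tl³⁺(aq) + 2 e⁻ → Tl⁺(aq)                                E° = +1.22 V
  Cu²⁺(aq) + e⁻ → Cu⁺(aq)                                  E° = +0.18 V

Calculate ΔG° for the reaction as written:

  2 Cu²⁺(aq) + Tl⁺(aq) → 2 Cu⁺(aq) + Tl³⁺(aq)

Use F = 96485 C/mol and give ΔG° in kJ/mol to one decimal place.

As written, Cu²⁺/Cu⁺ is reduced (cathode) and Tl³⁺/Tl⁺ is oxidised (anode), so E°cell = (+0.18) − (+1.22) = -1.04 V.
Balancing electrons gives n = 2.
ΔG° = −nFE° = −(2)(96485)(-1.04) = 200,689 J = +200.7 kJ/mol.

+200.7 kJ/mol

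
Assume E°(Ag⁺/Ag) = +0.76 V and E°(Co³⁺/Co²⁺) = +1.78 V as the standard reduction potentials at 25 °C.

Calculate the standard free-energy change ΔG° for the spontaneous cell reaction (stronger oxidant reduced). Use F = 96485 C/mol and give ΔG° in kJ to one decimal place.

-98.4 kJ

Co³⁺/Co²⁺ (E° = +1.78 V) is the cathode; Ag⁺/Ag (E° = +0.76 V) is the anode, so E°cell = +1.02 V.
Balancing electrons gives n = 1 (lcm of 1 and 1).
ΔG° = −nFE° = −(1)(96485)(+1.02) = -98,415 J = -98.4 kJ.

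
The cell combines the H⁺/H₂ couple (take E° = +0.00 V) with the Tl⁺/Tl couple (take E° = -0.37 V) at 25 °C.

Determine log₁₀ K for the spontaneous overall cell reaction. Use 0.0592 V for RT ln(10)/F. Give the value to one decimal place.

12.5

Cathode: H⁺/H₂; anode: Tl⁺/Tl. E°cell = +0.37 V, n = 2.
log K = nE°cell / 0.0592 = (2)(+0.37) / 0.0592 = 12.5.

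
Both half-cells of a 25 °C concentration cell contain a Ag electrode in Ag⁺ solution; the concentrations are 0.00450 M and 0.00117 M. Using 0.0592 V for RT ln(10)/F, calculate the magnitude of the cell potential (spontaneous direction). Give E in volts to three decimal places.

For a concentration cell E°cell = 0. The 0.00450 M side is the cathode (reduction is favoured where [Ag⁺] is higher).
With n = 1, E = −(0.0592/1) log([Ag⁺]ₐₙ/[Ag⁺]꜀ₐₜ) = −(0.0592/1) log(0.00117/0.0045) = −(0.0592/1)(-0.585) = +0.035 V.

+0.035 V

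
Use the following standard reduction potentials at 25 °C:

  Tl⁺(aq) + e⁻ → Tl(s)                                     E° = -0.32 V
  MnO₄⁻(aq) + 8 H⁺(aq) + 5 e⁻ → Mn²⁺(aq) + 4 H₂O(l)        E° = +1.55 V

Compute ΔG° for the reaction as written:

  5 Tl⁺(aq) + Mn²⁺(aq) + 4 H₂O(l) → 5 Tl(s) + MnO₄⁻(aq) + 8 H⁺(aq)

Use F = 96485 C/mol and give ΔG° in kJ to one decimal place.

+902.1 kJ

As written, Tl⁺/Tl is reduced (cathode) and MnO₄⁻/Mn²⁺ is oxidised (anode), so E°cell = (-0.32) − (+1.55) = -1.87 V.
Balancing electrons gives n = 5.
ΔG° = −nFE° = −(5)(96485)(-1.87) = 902,135 J = +902.1 kJ.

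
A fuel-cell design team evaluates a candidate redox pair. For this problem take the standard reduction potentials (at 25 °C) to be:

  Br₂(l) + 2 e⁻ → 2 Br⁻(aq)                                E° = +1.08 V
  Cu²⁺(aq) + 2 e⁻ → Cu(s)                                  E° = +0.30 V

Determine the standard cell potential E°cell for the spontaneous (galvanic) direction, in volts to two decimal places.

+0.78 V

The Br₂/Br⁻ couple has the higher reduction potential, so it is the cathode; Cu²⁺/Cu is oxidised at the anode.
E°cell = E°(cathode) − E°(anode) = (+1.08) − (+0.30) = +0.78 V.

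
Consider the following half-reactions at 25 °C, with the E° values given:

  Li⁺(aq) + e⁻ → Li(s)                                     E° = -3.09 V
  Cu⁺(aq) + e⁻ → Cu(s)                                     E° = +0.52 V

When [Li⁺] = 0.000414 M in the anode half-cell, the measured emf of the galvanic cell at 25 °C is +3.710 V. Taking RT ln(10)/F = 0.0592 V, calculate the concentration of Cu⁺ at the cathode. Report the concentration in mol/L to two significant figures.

Cu⁺/Cu is the cathode, Li⁺/Li the anode: E°cell = +3.61 V, n = 1.
Overall reaction: Cu⁺(aq) + Li(s) → Cu(s) + Li⁺(aq); Q = [Li⁺]^1/[Cu⁺]^1.
From E = E° − (0.0592/n) log Q: log Q = (E° − E)·n/0.0592 = (+3.61 − (+3.710))·1/0.0592 = -1.6892.
So 1·log[Cu⁺] = 1·log(0.000414) − log Q = -3.3830 − (-1.6892) = -1.6938; [Cu⁺] = 10^(-1.6938) ≈ 0.020 M.

0.020 M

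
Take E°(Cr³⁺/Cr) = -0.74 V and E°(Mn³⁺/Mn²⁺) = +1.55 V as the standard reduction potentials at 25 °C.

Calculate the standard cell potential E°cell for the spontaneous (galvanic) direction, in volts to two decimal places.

The Mn³⁺/Mn²⁺ couple has the higher reduction potential, so it is the cathode; Cr³⁺/Cr is oxidised at the anode.
E°cell = E°(cathode) − E°(anode) = (+1.55) − (-0.74) = +2.29 V.
Since E°cell > 0, the reaction is spontaneous under standard conditions.

+2.29 V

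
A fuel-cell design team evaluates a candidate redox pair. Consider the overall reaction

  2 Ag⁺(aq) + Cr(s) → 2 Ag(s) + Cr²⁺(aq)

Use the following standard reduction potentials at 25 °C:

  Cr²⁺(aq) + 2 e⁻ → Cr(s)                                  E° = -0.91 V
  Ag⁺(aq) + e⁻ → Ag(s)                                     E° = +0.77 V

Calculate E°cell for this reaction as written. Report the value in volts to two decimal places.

+1.68 V

The Ag⁺/Ag couple has the higher reduction potential, so it is the cathode; Cr²⁺/Cr is oxidised at the anode.
E°cell = E°(cathode) − E°(anode) = (+0.77) − (-0.91) = +1.68 V.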